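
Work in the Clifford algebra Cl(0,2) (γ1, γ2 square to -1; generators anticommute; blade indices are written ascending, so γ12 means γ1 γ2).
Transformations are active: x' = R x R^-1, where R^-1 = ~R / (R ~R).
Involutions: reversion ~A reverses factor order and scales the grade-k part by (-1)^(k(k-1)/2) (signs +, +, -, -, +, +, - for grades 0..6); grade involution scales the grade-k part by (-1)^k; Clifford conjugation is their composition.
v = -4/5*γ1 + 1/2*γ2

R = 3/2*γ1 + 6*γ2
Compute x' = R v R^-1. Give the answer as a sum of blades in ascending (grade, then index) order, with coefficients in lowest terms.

~R = 3/2*γ1 + 6*γ2, and R ~R = -153/4, so R^-1 = ~R / (-153/4).
R v = -9/5 + 111/20*γ12
Answer: 16/17*γ1 + 11/170*γ2


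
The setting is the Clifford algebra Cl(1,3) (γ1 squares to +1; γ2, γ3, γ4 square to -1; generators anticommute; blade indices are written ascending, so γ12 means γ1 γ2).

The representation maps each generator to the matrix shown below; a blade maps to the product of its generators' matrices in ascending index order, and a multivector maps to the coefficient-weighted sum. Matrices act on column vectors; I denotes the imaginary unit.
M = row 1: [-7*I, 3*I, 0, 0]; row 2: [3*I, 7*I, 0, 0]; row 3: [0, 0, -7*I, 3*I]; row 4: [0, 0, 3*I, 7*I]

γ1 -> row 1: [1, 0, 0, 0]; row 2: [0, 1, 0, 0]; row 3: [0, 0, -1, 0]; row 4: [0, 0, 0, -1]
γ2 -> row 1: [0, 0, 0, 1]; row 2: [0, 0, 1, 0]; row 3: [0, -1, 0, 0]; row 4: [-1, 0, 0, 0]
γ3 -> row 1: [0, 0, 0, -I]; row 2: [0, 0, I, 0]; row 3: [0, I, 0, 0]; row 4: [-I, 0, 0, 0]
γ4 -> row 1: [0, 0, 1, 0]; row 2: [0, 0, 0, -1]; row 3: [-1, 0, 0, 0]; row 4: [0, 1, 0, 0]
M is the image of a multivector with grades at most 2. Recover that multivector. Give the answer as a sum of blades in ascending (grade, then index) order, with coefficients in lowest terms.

Method: the blade images are trace-orthogonal — tr(rho(e_A) rho(e_B)^-1) = 4 if A = B and 0 otherwise — and rho(e_A)^-1 = (e_A)^2 * rho(e_A) with (e_A)^2 = +1 or -1, so the coefficient of e_A in the preimage is (e_A)^2 * tr(M rho(e_A))/4.
Nonzero projections over blades of grade <= 2: γ23: (γ23)^2 = -1, tr(M rho(γ23)) = -28, coefficient 7; γ34: (γ34)^2 = -1, tr(M rho(γ34)) = 12, coefficient -3. Every other blade of grade <= 2 projects to 0.
Answer: 7*γ23 - 3*γ34


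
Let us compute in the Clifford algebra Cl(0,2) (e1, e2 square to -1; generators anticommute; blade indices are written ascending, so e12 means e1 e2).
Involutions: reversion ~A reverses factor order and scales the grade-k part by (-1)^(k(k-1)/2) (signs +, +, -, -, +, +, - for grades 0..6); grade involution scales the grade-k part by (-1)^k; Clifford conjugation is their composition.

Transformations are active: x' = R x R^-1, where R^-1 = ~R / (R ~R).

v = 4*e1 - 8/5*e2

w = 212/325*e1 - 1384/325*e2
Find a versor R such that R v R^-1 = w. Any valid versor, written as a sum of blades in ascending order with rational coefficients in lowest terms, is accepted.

Why this works: both vectors square to -464/25, so q(v) = q(w) and R = v + w = 1512/325*e1 - 1904/325*e2 carries v to w — its own direction survives, the complement (v - w)/2 flips.
Answer: 1512/325*e1 - 1904/325*e2


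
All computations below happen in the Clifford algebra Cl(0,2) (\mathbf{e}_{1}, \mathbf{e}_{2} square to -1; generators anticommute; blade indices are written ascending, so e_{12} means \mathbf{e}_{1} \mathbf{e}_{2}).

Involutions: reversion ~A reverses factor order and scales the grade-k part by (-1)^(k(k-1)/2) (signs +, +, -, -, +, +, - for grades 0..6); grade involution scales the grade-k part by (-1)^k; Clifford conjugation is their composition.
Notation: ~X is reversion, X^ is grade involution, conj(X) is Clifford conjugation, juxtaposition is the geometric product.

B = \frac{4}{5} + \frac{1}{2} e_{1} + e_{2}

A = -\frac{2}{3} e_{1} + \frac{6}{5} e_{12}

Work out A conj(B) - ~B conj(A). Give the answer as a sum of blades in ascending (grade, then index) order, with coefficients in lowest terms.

first term: -\frac{1}{3} + \frac{2}{3} e_{1} - \frac{3}{5} e_{2} + \frac{122}{75} e_{12}
second term: -\frac{1}{3} - \frac{2}{3} e_{1} + \frac{3}{5} e_{2} - \frac{122}{75} e_{12}
Answer: \frac{4}{3} e_{1} - \frac{6}{5} e_{2} + \frac{244}{75} e_{12}


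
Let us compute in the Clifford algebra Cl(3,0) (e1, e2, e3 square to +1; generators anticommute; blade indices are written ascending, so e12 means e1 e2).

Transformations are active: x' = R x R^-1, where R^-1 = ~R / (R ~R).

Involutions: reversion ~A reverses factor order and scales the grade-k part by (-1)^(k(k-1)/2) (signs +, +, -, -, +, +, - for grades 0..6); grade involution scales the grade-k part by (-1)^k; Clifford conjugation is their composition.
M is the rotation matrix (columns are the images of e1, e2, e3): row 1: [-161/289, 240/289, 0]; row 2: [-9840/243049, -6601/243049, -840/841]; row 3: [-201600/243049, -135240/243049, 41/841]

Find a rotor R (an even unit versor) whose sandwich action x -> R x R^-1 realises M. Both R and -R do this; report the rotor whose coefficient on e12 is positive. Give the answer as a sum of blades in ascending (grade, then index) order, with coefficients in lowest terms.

Method: write R = a + b12*e12 + b13*e13 + b23*e23 with a^2 + b12^2 + b13^2 + b23^2 = 1 (so R^-1 = ~R). Expanding the columns R e_j ~R gives tr M = 4a^2 - 1 and, from the antisymmetric part, M21 - M12 = -4a*b12, M13 - M31 = 4a*b13, M32 - M23 = -4a*b23.
Here tr M = -130153/243049, so a^2 = (1 + tr M)/4 = 28224/243049 and a = ±168/493. Taking a = 168/493: M21 - M12 = -211680/243049, M13 - M31 = 201600/243049, M32 - M23 = 107520/243049, giving b12 = 315/493, b13 = 300/493, b23 = -160/493, i.e. R = 168/493 + 315/493*e12 + 300/493*e13 - 160/493*e23.
Its e12 coefficient is already positive.
Answer: 168/493 + 315/493*e12 + 300/493*e13 - 160/493*e23. Uniqueness: Spin(3) -> SO(3) maps R and -R to the same rotation of trace -130153/243049; fixing the sign of the e12 coefficient removes the ambiguity.


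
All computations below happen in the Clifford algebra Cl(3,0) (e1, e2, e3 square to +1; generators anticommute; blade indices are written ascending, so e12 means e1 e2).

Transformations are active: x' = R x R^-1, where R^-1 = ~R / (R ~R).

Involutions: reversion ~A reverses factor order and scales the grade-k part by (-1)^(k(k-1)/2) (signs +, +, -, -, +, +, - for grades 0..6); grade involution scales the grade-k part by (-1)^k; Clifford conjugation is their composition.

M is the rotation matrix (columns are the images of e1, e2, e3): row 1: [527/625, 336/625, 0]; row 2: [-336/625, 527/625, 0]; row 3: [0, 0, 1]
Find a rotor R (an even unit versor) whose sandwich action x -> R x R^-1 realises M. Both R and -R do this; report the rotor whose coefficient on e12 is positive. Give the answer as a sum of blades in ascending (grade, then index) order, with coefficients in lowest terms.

Method: write R = a + b12*e12 + b13*e13 + b23*e23 with a^2 + b12^2 + b13^2 + b23^2 = 1 (so R^-1 = ~R). Expanding the columns R e_j ~R gives tr M = 4a^2 - 1 and, from the antisymmetric part, M21 - M12 = -4a*b12, M13 - M31 = 4a*b13, M32 - M23 = -4a*b23.
Here tr M = 1679/625, so a^2 = (1 + tr M)/4 = 576/625 and a = ±24/25. Taking a = 24/25: M21 - M12 = -672/625, M13 - M31 = 0, M32 - M23 = 0, giving b12 = 7/25, b13 = 0, b23 = 0, i.e. R = 24/25 + 7/25*e12.
Its e12 coefficient is already positive.
Answer: 24/25 + 7/25*e12. Recall the cover is two-to-one: with M of trace 1679/625, both preimages act alike, and the stated e12 sign chooses the sheet.


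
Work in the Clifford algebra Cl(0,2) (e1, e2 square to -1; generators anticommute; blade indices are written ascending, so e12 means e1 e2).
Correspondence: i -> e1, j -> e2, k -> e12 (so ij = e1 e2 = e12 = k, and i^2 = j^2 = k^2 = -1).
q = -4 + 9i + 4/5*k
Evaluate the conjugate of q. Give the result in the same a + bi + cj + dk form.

In blades: q = -4 + 9*e1 + 4/5*e12.
Conjugation here is Clifford conjugation: the scalar is fixed and the grade-1 and grade-2 blades all flip sign, giving -4 - 9*e1 - 4/5*e12; translating back:
Answer: -4 - 9i - 4/5*k


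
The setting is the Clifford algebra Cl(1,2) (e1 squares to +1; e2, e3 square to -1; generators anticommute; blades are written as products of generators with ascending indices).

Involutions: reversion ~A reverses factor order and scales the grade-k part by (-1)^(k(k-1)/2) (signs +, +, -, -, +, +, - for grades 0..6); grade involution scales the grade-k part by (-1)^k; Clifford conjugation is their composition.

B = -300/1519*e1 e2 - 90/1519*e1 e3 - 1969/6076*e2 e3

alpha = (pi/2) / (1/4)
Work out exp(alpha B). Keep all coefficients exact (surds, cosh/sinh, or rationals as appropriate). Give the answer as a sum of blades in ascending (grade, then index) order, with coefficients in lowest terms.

B^2 term by term: the squares give (-300/1519)^2*(e1 e2)^2 + (-90/1519)^2*(e1 e3)^2 + (-1969/6076)^2*(e2 e3)^2 = 90000/2307361*(+1) + 8100/2307361*(+1) + 3876961/36917776*(-1) = -1/16 (each basis 2-blade squares to minus the product of its generators' squares); cross terms between blades sharing an index anticommute and cancel. So B^2 = -1/16.
B^2 = -1/16 — B^2 < 0, so the exponential closes trigonometrically: l = 1/4, alpha*l = pi/2, so exp(alpha B) = cos(pi/2) + (sin(pi/2)/(1/4))*B = 0 + (4)*B.
Answer: -1200/1519*e1 e2 - 360/1519*e1 e3 - 1969/1519*e2 e3


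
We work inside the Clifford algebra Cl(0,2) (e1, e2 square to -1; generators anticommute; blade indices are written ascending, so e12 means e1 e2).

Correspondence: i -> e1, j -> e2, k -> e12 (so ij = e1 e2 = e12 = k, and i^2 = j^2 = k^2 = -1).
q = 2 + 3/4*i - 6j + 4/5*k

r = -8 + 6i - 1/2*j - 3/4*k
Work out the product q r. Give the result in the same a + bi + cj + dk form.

In blades: q = 2 + 3/4*e1 - 6*e2 + 4/5*e12, r = -8 + 6*e1 - 1/2*e2 - 3/4*e12.
Distribute q over r term by term (generator squares from the signature, products reordered to ascending indices): (2)*r = -16 + 12*e1 - e2 - 3/2*e12; (3/4*e1)*r = -9/2 - 6*e1 + 9/16*e2 - 3/8*e12; (-6*e2)*r = -3 + 9/2*e1 + 48*e2 + 36*e12; (4/5*e12)*r = 3/5 + 2/5*e1 + 24/5*e2 - 32/5*e12.
Sum: -229/10 + 109/10*e1 + 4189/80*e2 + 1109/40*e12; translating back through the correspondence:
Answer: -229/10 + 109/10*i + 4189/80*j + 1109/40*k


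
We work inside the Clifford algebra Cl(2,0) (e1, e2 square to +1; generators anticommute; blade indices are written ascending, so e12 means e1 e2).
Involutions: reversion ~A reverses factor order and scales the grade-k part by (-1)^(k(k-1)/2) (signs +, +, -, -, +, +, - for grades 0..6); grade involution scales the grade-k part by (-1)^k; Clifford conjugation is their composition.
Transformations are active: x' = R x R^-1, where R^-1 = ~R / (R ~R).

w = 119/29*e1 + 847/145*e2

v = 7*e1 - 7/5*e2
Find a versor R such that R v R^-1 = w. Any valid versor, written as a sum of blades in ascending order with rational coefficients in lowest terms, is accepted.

Why this works: both vectors square to 1274/25, so q(v) = q(w) and R = v + w = 322/29*e1 + 644/145*e2 carries v to w — its own direction survives, the complement (v - w)/2 flips.
Answer: 322/29*e1 + 644/145*e2


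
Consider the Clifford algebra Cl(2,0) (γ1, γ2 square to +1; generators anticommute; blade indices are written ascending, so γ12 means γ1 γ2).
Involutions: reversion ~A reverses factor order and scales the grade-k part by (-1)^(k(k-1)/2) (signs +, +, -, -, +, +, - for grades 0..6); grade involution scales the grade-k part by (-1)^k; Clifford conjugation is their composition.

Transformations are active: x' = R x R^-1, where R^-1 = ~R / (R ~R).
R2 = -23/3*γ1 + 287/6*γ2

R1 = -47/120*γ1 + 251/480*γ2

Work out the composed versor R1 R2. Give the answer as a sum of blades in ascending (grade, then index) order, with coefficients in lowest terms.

Distribute over the terms of R1 (each basis-blade product reordered to ascending indices, repeated generators contracted through their squares):
(-47/120*γ1) R2 = 1081/360 - 13489/720*γ12
(251/480*γ2) R2 = 72037/2880 + 5773/1440*γ12
Summing the partial products and collecting blades:
Answer: 1793/64 - 4241/288*γ12


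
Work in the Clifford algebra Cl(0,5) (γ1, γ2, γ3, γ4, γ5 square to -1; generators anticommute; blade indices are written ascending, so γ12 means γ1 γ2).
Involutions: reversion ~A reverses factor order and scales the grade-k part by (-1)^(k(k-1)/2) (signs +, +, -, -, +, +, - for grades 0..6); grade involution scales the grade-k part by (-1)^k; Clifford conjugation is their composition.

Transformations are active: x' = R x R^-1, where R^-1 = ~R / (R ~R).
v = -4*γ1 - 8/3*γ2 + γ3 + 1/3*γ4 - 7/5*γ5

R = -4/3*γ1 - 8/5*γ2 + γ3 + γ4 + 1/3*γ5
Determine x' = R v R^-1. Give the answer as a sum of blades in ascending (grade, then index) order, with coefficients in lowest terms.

~R = -4/3*γ1 - 8/5*γ2 + γ3 + γ4 + 1/3*γ5, and R ~R = -1451/225, so R^-1 = ~R / (-1451/225).
R v = -157/15 - 128/45*γ12 + 8/3*γ13 + 32/9*γ14 + 16/5*γ15 + 16/15*γ23 + 32/15*γ24 + 704/225*γ25 - 2/3*γ34 - 26/15*γ35 - 68/45*γ45
Answer: -476/1451*γ1 - 11000/4353*γ2 + 3259/1451*γ3 + 12679/4353*γ4 + 18007/7255*γ5


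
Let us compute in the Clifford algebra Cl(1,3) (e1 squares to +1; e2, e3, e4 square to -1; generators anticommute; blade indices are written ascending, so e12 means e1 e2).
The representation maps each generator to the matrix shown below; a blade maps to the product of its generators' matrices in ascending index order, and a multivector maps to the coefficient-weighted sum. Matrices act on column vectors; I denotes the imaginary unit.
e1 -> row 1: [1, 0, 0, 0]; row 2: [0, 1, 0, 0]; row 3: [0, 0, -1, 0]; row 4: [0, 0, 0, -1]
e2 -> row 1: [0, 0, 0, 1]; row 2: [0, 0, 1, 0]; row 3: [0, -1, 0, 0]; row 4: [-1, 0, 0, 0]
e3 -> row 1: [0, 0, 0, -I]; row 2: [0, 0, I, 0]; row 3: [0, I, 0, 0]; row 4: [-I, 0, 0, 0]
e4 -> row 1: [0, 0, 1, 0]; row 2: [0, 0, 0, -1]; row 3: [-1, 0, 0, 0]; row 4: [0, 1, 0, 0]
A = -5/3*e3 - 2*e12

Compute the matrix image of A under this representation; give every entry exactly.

Bivector images (products of the table entries): rho(e12) = rho(e1)rho(e2) = row 1: [0, 0, 0, 1]; row 2: [0, 0, 1, 0]; row 3: [0, 1, 0, 0]; row 4: [1, 0, 0, 0].
M = (-5/3)*rho(e3) + (-2)*rho(e12), summed entrywise:
Answer: row 1: [0, 0, 0, -2 + 5*I/3]; row 2: [0, 0, -2 - 5*I/3, 0]; row 3: [0, -2 - 5*I/3, 0, 0]; row 4: [-2 + 5*I/3, 0, 0, 0]


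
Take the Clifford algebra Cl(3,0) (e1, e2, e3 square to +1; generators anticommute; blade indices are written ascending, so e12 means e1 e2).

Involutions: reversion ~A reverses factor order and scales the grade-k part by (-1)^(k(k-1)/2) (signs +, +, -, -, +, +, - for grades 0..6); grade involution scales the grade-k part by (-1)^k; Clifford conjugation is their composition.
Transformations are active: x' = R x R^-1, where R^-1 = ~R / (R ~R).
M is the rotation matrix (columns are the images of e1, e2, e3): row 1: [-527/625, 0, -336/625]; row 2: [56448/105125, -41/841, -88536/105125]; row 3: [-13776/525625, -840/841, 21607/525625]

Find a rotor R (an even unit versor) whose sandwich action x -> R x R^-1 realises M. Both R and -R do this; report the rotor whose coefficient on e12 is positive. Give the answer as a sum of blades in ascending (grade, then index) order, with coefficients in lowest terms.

Method: write R = a + b12*e12 + b13*e13 + b23*e23 with a^2 + b12^2 + b13^2 + b23^2 = 1 (so R^-1 = ~R). Expanding the columns R e_j ~R gives tr M = 4a^2 - 1 and, from the antisymmetric part, M21 - M12 = -4a*b12, M13 - M31 = 4a*b13, M32 - M23 = -4a*b23.
Here tr M = -17889/21025, so a^2 = (1 + tr M)/4 = 784/21025 and a = ±28/145. Taking a = 28/145: M21 - M12 = 56448/105125, M13 - M31 = -10752/21025, M32 - M23 = -16464/105125, giving b12 = -504/725, b13 = -96/145, b23 = 147/725, i.e. R = 28/145 - 504/725*e12 - 96/145*e13 + 147/725*e23.
Its e12 coefficient is negative, so report the other preimage -R.
Answer: -28/145 + 504/725*e12 + 96/145*e13 - 147/725*e23. Sheet selection: the two-to-one cover makes ±R indistinguishable at the matrix level (trace -17889/21025), so uniqueness comes from the required sign on e12.


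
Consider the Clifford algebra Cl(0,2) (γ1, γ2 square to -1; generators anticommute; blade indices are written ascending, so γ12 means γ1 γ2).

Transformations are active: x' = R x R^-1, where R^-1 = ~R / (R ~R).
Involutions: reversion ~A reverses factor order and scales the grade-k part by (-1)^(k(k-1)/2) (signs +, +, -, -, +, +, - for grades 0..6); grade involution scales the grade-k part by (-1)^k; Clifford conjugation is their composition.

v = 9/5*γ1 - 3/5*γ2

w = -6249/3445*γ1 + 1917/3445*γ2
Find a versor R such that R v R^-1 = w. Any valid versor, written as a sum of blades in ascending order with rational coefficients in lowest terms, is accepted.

Since q(v) = q(w) = -18/5, the sum R = v + w = -48/3445*γ1 - 30/689*γ2 does the job whenever invertible.
Answer: -48/3445*γ1 - 30/689*γ2


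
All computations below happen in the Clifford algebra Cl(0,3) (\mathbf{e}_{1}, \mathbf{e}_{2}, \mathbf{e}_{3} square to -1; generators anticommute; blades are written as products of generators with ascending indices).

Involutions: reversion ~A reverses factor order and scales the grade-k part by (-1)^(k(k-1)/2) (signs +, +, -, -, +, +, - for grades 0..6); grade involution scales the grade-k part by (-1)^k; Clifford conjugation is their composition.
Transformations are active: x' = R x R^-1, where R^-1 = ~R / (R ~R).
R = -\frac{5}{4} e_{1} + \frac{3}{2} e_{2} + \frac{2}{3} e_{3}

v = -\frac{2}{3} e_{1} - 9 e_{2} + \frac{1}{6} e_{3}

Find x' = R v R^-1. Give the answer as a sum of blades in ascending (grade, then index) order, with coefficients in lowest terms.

~R = -\frac{5}{4} e_{1} + \frac{3}{2} e_{2} + \frac{2}{3} e_{3}, and R ~R = -\frac{613}{144}, so R^-1 = ~R / (-\frac{613}{144}).
R v = \frac{113}{9} + \frac{49}{4} e_{1} e_{2} + \frac{17}{72} e_{1} e_{3} + \frac{25}{4} e_{2} e_{3}
Answer: \frac{14786}{1839} e_{1} + \frac{93}{613} e_{2} - \frac{15077}{3678} e_{3}


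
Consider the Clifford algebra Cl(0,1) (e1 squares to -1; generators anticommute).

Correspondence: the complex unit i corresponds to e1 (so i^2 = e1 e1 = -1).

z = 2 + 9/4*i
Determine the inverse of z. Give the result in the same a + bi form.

In blades: z = 2 + 9/4*e1.
With qbar = 2 - 9/4*e1 (scalar fixed, mapped units negated), z qbar = 145/16 (the sum of squared coefficients), so z^-1 = qbar / (145/16) = 32/145 - 36/145*e1; translating back:
Answer: 32/145 - 36/145*i


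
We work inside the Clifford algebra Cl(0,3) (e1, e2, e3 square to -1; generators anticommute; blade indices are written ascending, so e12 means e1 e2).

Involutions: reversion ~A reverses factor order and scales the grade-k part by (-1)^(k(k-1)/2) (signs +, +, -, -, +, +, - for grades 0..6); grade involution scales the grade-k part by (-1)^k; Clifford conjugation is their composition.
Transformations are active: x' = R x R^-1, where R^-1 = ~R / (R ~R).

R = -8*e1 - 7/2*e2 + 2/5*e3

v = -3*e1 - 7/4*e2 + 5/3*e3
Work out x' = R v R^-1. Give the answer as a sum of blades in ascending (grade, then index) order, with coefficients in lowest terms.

~R = -8*e1 - 7/2*e2 + 2/5*e3, and R ~R = -7641/100, so R^-1 = ~R / (-7641/100).
R v = -739/24 + 7/2*e12 - 182/15*e13 - 77/15*e23
Answer: -79031/22923*e1 - 98189/91692*e2 - 30815/22923*e3


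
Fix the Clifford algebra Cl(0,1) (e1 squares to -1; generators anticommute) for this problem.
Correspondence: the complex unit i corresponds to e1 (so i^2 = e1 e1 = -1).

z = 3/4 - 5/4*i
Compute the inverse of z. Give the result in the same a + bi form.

In blades: z = 3/4 - 5/4*e1.
With qbar = 3/4 + 5/4*e1 (scalar fixed, mapped units negated), z qbar = 17/8 (the sum of squared coefficients), so z^-1 = qbar / (17/8) = 6/17 + 10/17*e1; translating back:
Answer: 6/17 + 10/17*i


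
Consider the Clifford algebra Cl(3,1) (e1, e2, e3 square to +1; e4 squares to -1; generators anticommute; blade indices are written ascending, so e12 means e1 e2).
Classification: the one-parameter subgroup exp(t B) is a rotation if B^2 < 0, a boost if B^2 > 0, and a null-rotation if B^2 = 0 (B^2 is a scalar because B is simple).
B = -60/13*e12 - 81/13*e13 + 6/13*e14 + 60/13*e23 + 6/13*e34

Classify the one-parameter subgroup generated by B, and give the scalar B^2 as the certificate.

B^2 term by term: the squares give (-60/13)^2*(e12)^2 + (-81/13)^2*(e13)^2 + (6/13)^2*(e14)^2 + (60/13)^2*(e23)^2 + (6/13)^2*(e34)^2 = 3600/169*(-1) + 6561/169*(-1) + 36/169*(+1) + 3600/169*(-1) + 36/169*(+1) = -81 (each basis 2-blade squares to minus the product of its generators' squares); cross terms between blades sharing an index anticommute and cancel; the commuting (index-disjoint) pairs give grade-4 terms 2*c*c'*(blade product), which cancel blade by blade — e1234: -720/169 + 720/169 = 0 — confirming B is simple. So B^2 = -81.
Answer: rotation, certificate B^2 = -81. Why this suffices: the scalar -81 survives any versor conjugation, so its sign alone determines the class however B is presented.


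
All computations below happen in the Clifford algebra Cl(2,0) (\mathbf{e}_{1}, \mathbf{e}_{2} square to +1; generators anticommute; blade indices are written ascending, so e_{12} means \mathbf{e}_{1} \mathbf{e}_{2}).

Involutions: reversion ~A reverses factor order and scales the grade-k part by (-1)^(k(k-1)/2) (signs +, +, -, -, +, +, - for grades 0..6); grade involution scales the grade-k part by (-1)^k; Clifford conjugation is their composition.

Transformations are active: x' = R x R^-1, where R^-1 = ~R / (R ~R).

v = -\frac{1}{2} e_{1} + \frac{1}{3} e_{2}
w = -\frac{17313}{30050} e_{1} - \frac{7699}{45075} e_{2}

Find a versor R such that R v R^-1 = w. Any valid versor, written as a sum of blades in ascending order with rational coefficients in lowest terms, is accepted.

Key observation: q(v) = q(w) = \frac{13}{36} (sandwiches preserve the norm), so R = v + w = -\frac{16169}{15025} e_{1} + \frac{2442}{15025} e_{2} works whenever it is invertible — the component of v along it is kept and (v - w)/2 reverses, sending v to w.
Answer: -\frac{16169}{15025} e_{1} + \frac{2442}{15025} e_{2}


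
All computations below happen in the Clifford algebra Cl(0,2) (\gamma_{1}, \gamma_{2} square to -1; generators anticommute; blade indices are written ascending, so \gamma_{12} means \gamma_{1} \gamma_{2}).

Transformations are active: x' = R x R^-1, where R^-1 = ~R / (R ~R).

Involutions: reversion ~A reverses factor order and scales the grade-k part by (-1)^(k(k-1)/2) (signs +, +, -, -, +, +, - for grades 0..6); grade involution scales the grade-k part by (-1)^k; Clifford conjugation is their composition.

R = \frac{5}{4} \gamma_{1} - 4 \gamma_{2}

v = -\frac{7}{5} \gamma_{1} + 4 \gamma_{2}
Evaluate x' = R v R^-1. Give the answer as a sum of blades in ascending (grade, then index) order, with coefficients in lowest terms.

~R = \frac{5}{4} \gamma_{1} - 4 \gamma_{2}, and R ~R = -\frac{281}{16}, so R^-1 = ~R / (-\frac{281}{16}).
R v = \frac{71}{4} - \frac{3}{5} \gamma_{12}
Answer: -\frac{1583}{1405} \gamma_{1} + \frac{1148}{281} \gamma_{2}


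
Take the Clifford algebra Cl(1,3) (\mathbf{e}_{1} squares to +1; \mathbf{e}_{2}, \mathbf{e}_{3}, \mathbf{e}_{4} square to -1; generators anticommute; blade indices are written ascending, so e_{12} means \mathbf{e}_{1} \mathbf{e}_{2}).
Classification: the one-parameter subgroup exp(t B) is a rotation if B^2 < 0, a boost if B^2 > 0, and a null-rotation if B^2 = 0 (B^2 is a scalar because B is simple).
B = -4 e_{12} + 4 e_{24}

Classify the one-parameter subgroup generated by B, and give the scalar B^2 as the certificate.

B^2 term by term: the squares give (-4)^2*(e_{12})^2 + (4)^2*(e_{24})^2 = 16*(+1) + 16*(-1) = 0 (each basis 2-blade squares to minus the product of its generators' squares); cross terms between blades sharing an index anticommute and cancel. So B^2 = 0.
Answer: null-rotation, certificate B^2 = 0. Certificate logic: 0 is a conjugation-invariant scalar, so its sign fixes rotation versus boost versus null-rotation outright.


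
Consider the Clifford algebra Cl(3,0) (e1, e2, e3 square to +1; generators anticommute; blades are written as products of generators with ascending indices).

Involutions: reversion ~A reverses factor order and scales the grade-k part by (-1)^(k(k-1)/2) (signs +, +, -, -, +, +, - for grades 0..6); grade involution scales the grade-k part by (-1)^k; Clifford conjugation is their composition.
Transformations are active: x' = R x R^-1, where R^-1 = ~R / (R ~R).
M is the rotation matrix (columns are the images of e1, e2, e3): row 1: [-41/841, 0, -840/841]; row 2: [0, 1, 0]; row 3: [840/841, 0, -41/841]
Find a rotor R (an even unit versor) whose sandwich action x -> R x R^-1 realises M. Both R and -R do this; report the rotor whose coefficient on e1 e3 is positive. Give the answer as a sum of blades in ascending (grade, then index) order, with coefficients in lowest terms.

Method: write R = a + b12*e1 e2 + b13*e1 e3 + b23*e2 e3 with a^2 + b12^2 + b13^2 + b23^2 = 1 (so R^-1 = ~R). Expanding the columns R e_j ~R gives tr M = 4a^2 - 1 and, from the antisymmetric part, M21 - M12 = -4a*b12, M13 - M31 = 4a*b13, M32 - M23 = -4a*b23.
Here tr M = 759/841, so a^2 = (1 + tr M)/4 = 400/841 and a = ±20/29. Taking a = 20/29: M21 - M12 = 0, M13 - M31 = -1680/841, M32 - M23 = 0, giving b12 = 0, b13 = -21/29, b23 = 0, i.e. R = 20/29 - 21/29*e1 e3.
Its e1 e3 coefficient is negative, so report the other preimage -R.
Answer: -20/29 + 21/29*e1 e3. Recall the cover is two-to-one: with M of trace 759/841, both preimages act alike, and the stated e1 e3 sign chooses the sheet.


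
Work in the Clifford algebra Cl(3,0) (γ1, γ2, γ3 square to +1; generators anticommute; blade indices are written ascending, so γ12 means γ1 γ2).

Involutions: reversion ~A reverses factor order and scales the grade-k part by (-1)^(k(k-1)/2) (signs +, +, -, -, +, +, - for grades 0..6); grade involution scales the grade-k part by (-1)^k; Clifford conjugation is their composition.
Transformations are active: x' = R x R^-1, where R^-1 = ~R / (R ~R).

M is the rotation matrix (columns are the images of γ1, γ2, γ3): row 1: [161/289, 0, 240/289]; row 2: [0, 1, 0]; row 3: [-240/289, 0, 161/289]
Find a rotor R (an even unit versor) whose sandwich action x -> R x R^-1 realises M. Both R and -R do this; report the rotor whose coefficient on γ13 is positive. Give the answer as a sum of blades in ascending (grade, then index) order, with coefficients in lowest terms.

Method: write R = a + b12*γ12 + b13*γ13 + b23*γ23 with a^2 + b12^2 + b13^2 + b23^2 = 1 (so R^-1 = ~R). Expanding the columns R e_j ~R gives tr M = 4a^2 - 1 and, from the antisymmetric part, M21 - M12 = -4a*b12, M13 - M31 = 4a*b13, M32 - M23 = -4a*b23.
Here tr M = 611/289, so a^2 = (1 + tr M)/4 = 225/289 and a = ±15/17. Taking a = 15/17: M21 - M12 = 0, M13 - M31 = 480/289, M32 - M23 = 0, giving b12 = 0, b13 = 8/17, b23 = 0, i.e. R = 15/17 + 8/17*γ13.
Its γ13 coefficient is already positive.
Answer: 15/17 + 8/17*γ13. Uniqueness: Spin(3) -> SO(3) maps R and -R to the same rotation of trace 611/289; fixing the sign of the γ13 coefficient removes the ambiguity.


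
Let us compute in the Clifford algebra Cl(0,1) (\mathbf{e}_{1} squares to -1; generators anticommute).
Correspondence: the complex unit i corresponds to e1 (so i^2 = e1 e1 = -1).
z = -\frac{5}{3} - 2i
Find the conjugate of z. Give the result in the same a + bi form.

In blades: z = -\frac{5}{3} - 2 e_{1}.
Conjugation here is Clifford conjugation: the scalar is fixed and the grade-1 and grade-2 blades all flip sign, giving -\frac{5}{3} + 2 e_{1}; translating back:
Answer: -\frac{5}{3} + 2i


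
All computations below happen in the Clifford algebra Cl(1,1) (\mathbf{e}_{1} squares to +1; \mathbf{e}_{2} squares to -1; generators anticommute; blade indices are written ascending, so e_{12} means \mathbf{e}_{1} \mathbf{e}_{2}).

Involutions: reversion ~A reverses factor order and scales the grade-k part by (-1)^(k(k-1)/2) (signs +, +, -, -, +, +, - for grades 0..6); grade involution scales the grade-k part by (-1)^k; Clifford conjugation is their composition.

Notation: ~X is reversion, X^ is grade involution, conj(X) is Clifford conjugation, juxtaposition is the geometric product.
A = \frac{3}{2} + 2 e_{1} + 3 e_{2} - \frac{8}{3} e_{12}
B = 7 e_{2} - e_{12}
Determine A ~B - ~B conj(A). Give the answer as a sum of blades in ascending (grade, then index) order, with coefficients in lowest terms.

first term: -\frac{71}{3} + \frac{65}{3} e_{1} + \frac{25}{2} e_{2} + \frac{31}{2} e_{12}
second term: \frac{71}{3} + \frac{65}{3} e_{1} + \frac{25}{2} e_{2} + \frac{31}{2} e_{12}
Answer: -\frac{142}{3}


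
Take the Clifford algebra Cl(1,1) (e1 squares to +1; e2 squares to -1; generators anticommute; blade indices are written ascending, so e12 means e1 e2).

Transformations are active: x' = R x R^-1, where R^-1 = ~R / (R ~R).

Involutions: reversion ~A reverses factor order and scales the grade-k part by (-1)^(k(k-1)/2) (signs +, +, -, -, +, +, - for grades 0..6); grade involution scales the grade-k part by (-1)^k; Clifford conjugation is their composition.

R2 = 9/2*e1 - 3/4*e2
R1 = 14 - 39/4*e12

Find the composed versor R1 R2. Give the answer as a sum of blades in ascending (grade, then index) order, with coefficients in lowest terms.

Distribute over the terms of R1 (each basis-blade product reordered to ascending indices, repeated generators contracted through their squares):
(14) R2 = 63*e1 - 21/2*e2
(-39/4*e12) R2 = -117/16*e1 + 351/8*e2
Summing the partial products and collecting blades:
Answer: 891/16*e1 + 267/8*e2


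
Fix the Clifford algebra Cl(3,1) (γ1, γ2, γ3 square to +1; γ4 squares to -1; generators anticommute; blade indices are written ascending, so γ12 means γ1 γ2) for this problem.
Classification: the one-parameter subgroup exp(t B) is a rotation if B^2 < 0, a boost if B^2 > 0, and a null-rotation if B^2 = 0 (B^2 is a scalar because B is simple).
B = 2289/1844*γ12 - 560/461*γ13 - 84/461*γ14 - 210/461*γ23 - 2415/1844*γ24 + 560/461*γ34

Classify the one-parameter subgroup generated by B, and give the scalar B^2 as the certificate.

B^2 term by term: the squares give (2289/1844)^2*(γ12)^2 + (-560/461)^2*(γ13)^2 + (-84/461)^2*(γ14)^2 + (-210/461)^2*(γ23)^2 + (-2415/1844)^2*(γ24)^2 + (560/461)^2*(γ34)^2 = 5239521/3400336*(-1) + 313600/212521*(-1) + 7056/212521*(+1) + 44100/212521*(-1) + 5832225/3400336*(+1) + 313600/212521*(+1) = 0 (each basis 2-blade squares to minus the product of its generators' squares); cross terms between blades sharing an index anticommute and cancel; the commuting (index-disjoint) pairs give grade-4 terms 2*c*c'*(blade product), which cancel blade by blade — γ1234: 640920/212521 - 676200/212521 + 35280/212521 = 0 — confirming B is simple. So B^2 = 0.
Answer: null-rotation, certificate B^2 = 0. The invariant at work: B^2 = 0 is unchanged by conjugation, hence its sign classifies the subgroup whatever basis B is written in.


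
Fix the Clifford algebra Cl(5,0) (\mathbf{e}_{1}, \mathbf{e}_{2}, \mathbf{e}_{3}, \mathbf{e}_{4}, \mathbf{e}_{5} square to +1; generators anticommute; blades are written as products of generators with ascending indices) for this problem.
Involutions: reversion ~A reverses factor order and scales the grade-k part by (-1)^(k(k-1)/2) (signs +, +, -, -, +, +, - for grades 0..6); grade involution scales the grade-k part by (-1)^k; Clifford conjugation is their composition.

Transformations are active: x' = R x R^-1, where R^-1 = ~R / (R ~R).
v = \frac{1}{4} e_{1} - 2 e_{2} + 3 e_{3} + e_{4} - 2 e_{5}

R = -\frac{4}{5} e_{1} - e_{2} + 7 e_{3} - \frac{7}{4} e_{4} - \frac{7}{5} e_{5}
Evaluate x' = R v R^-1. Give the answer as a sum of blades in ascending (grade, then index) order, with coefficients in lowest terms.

~R = -\frac{4}{5} e_{1} - e_{2} + 7 e_{3} - \frac{7}{4} e_{4} - \frac{7}{5} e_{5}, and R ~R = \frac{4453}{80}, so R^-1 = ~R / (\frac{4453}{80}).
R v = \frac{477}{20} + \frac{37}{20} e_{1} e_{2} - \frac{83}{20} e_{1} e_{3} - \frac{29}{80} e_{1} e_{4} + \frac{39}{20} e_{1} e_{5} + 11 e_{2} e_{3} - \frac{9}{2} e_{2} e_{4} - \frac{4}{5} e_{2} e_{5} + \frac{49}{4} e_{3} e_{4} - \frac{49}{5} e_{3} e_{5} + \frac{49}{10} e_{4} e_{5}
Answer: -\frac{83321}{89060} e_{1} + \frac{5090}{4453} e_{2} + \frac{13353}{4453} e_{3} - \frac{11131}{4453} e_{4} + \frac{17818}{22265} e_{5}


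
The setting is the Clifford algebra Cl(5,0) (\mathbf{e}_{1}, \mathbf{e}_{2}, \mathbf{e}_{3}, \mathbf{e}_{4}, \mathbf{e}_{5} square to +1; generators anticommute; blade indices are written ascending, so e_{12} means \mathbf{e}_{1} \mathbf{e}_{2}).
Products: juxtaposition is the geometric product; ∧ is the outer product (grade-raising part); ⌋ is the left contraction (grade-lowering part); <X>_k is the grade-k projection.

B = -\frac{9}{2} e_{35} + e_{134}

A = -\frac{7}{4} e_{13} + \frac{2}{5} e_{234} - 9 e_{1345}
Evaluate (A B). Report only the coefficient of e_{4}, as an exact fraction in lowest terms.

step 1: \frac{7}{4} e_{4} - 9 e_{5} + \frac{2}{5} e_{12} + \frac{81}{2} e_{14} + \frac{63}{8} e_{15} + \frac{9}{5} e_{245}
Answer: \frac{7}{4}


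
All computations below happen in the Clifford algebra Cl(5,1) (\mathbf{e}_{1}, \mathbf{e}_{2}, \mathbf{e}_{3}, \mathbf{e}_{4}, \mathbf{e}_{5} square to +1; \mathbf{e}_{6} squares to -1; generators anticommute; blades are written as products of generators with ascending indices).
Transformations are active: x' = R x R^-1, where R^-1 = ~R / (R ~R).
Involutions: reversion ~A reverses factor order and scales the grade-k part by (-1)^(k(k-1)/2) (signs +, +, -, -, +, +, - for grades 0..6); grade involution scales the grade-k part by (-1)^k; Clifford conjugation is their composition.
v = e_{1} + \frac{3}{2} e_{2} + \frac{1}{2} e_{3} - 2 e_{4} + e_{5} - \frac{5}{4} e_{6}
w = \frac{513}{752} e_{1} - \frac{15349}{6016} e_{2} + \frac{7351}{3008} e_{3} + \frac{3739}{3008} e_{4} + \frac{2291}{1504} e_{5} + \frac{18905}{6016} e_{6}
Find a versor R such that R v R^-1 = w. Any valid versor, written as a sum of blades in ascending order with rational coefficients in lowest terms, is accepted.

Why this works: both vectors square to \frac{111}{16}, so q(v) = q(w) and R = v + w = \frac{1265}{752} e_{1} - \frac{6325}{6016} e_{2} + \frac{8855}{3008} e_{3} - \frac{2277}{3008} e_{4} + \frac{3795}{1504} e_{5} + \frac{11385}{6016} e_{6} carries v to w — its own direction survives, the complement (v - w)/2 flips.
Answer: \frac{1265}{752} e_{1} - \frac{6325}{6016} e_{2} + \frac{8855}{3008} e_{3} - \frac{2277}{3008} e_{4} + \frac{3795}{1504} e_{5} + \frac{11385}{6016} e_{6}


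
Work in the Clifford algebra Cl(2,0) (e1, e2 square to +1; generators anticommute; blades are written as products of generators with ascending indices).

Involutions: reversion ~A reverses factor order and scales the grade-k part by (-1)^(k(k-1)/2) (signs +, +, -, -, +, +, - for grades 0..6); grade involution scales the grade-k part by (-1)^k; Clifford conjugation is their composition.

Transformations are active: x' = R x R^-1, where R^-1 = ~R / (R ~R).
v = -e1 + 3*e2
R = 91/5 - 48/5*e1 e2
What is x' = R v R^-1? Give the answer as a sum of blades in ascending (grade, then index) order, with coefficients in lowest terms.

~R = 91/5 + 48/5*e1 e2, and R ~R = 2117/5, so R^-1 = ~R / (2117/5).
R v = -47*e1 + 45*e2
Answer: -6437/2117*e1 + 1839/2117*e2


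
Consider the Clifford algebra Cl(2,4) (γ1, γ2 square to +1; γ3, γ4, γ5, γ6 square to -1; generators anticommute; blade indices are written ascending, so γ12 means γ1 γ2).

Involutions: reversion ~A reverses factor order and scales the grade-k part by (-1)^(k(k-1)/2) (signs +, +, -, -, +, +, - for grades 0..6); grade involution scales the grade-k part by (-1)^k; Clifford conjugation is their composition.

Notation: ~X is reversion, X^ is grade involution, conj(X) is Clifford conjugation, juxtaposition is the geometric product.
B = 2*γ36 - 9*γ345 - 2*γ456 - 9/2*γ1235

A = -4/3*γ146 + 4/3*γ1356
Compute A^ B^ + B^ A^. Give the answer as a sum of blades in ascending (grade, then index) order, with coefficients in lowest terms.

first term: 16/3*γ15 + 6*γ26 - 16/3*γ134 - 12*γ146 - 12*γ1356 + 6*γ23456
second term: -6*γ26 - 12*γ146 - 12*γ1356 - 6*γ23456
Answer: 16/3*γ15 - 16/3*γ134 - 24*γ146 - 24*γ1356


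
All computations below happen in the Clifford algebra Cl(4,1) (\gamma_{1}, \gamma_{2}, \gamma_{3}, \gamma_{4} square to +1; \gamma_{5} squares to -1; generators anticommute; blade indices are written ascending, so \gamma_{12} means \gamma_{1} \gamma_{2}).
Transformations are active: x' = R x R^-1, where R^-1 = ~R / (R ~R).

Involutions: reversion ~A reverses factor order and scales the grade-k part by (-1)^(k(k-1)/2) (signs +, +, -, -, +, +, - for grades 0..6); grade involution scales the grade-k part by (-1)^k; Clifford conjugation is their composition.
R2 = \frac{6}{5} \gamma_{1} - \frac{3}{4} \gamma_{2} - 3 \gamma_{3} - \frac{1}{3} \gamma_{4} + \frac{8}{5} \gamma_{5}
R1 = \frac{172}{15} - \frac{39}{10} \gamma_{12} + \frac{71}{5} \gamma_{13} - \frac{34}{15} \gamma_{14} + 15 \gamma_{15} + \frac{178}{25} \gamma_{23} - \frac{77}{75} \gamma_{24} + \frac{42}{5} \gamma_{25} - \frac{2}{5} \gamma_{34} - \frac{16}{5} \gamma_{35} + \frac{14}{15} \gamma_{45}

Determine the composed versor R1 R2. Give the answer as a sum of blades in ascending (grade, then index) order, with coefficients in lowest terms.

Distribute over the terms of R2 (each basis-blade product reordered to ascending indices, repeated generators contracted through their squares):
R1 (\frac{6}{5} \gamma_{1}) = \frac{344}{25} \gamma_{1} + \frac{117}{25} \gamma_{2} - \frac{426}{25} \gamma_{3} + \frac{68}{25} \gamma_{4} - 18 \gamma_{5} + \frac{1068}{125} \gamma_{123} - \frac{154}{125} \gamma_{124} + \frac{252}{25} \gamma_{125} - \frac{12}{25} \gamma_{134} - \frac{96}{25} \gamma_{135} + \frac{28}{25} \gamma_{145}
R1 (-\frac{3}{4} \gamma_{2}) = \frac{117}{40} \gamma_{1} - \frac{43}{5} \gamma_{2} + \frac{267}{50} \gamma_{3} - \frac{77}{100} \gamma_{4} + \frac{63}{10} \gamma_{5} + \frac{213}{20} \gamma_{123} - \frac{17}{10} \gamma_{124} + \frac{45}{4} \gamma_{125} + \frac{3}{10} \gamma_{234} + \frac{12}{5} \gamma_{235} - \frac{7}{10} \gamma_{245}
R1 (-3 \gamma_{3}) = -\frac{213}{5} \gamma_{1} - \frac{534}{25} \gamma_{2} - \frac{172}{5} \gamma_{3} - \frac{6}{5} \gamma_{4} - \frac{48}{5} \gamma_{5} + \frac{117}{10} \gamma_{123} - \frac{34}{5} \gamma_{134} + 45 \gamma_{135} - \frac{77}{25} \gamma_{234} + \frac{126}{5} \gamma_{235} - \frac{14}{5} \gamma_{345}
R1 (-\frac{1}{3} \gamma_{4}) = \frac{34}{45} \gamma_{1} + \frac{77}{225} \gamma_{2} + \frac{2}{15} \gamma_{3} - \frac{172}{45} \gamma_{4} + \frac{14}{45} \gamma_{5} + \frac{13}{10} \gamma_{124} - \frac{71}{15} \gamma_{134} + 5 \gamma_{145} - \frac{178}{75} \gamma_{234} + \frac{14}{5} \gamma_{245} - \frac{16}{15} \gamma_{345}
R1 (\frac{8}{5} \gamma_{5}) = -24 \gamma_{1} - \frac{336}{25} \gamma_{2} + \frac{128}{25} \gamma_{3} - \frac{112}{75} \gamma_{4} + \frac{1376}{75} \gamma_{5} - \frac{156}{25} \gamma_{125} + \frac{568}{25} \gamma_{135} - \frac{272}{75} \gamma_{145} + \frac{1424}{125} \gamma_{235} - \frac{616}{375} \gamma_{245} - \frac{16}{25} \gamma_{345}
Summing the partial products and collecting blades:
Answer: -\frac{88487}{1800} \gamma_{1} - \frac{1727}{45} \gamma_{2} - \frac{6127}{150} \gamma_{3} - \frac{4109}{900} \gamma_{4} - \frac{1189}{450} \gamma_{5} + \frac{15447}{500} \gamma_{123} - \frac{204}{125} \gamma_{124} + \frac{1509}{100} \gamma_{125} - \frac{901}{75} \gamma_{134} + \frac{1597}{25} \gamma_{135} + \frac{187}{75} \gamma_{145} - \frac{773}{150} \gamma_{234} + \frac{4874}{125} \gamma_{235} + \frac{343}{750} \gamma_{245} - \frac{338}{75} \gamma_{345}


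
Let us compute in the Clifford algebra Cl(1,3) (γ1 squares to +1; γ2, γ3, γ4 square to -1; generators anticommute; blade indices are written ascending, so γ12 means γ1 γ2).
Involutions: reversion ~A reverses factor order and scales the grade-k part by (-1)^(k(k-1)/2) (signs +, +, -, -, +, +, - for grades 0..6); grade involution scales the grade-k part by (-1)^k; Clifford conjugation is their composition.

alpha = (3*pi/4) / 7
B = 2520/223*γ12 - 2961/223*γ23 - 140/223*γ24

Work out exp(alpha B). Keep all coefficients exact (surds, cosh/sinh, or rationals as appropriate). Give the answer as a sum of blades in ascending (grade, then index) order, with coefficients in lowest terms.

B^2 term by term: the squares give (2520/223)^2*(γ12)^2 + (-2961/223)^2*(γ23)^2 + (-140/223)^2*(γ24)^2 = 6350400/49729*(+1) + 8767521/49729*(-1) + 19600/49729*(-1) = -49 (each basis 2-blade squares to minus the product of its generators' squares); cross terms between blades sharing an index anticommute and cancel. So B^2 = -49.
B^2 = -49 — the series telescopes trigonometrically here: l = 7, alpha*l = 3*pi/4, so exp(alpha B) = cos(3*pi/4) + (sin(3*pi/4)/7)*B = -sqrt(2)/2 + (sqrt(2)/14)*B.
Answer: -sqrt(2)/2 + 180*sqrt(2)/223*γ12 - 423*sqrt(2)/446*γ23 - 10*sqrt(2)/223*γ24
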